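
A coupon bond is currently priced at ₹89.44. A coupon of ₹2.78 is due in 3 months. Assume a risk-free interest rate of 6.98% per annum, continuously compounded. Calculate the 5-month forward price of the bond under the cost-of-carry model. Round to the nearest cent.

PV(coupons) I = 2.78·e^(−0.0698·3/12)
I = 2.7319
F = (S − I)·e^(rT) = (89.44 − 2.7319) · e^(0.0698·5/12)
= 86.7081 · e^0.029083 = 86.7081 × 1.029510 = ₹89.27

₹89.27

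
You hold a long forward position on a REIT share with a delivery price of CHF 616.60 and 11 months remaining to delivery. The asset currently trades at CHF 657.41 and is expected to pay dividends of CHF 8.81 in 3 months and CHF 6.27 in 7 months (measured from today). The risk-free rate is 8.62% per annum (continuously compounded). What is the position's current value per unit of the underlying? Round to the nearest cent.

PV(remaining dividends) I = 8.81·e^(−0.0862·3/12) + 6.27·e^(−0.0862·7/12) = 14.5847
Current forward F = (S − I)·e^(rT) = (657.41 − 14.5847)·e^(0.0862·11/12) = 642.8253 × 1.082222 = 695.6797
Value (long) = (F − K)·e^(−rT) = (695.6797 − 616.60) × 0.924025 = 73.0716
Value = CHF 73.07

CHF 73.07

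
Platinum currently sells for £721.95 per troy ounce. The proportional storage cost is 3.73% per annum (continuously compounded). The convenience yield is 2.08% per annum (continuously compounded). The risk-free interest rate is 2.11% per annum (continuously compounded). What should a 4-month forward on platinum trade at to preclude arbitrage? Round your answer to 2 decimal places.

Net carry = r + u − y = 0.0211 + 0.0373 − 0.0208 = 0.0376
F = S·e^((r+u−y)T) = 721.95 · e^(0.0376 × 4/12) = 721.95 · e^0.012533
= 721.95 × 1.012612 = £731.06 per troy ounce

£731.06 per troy ounce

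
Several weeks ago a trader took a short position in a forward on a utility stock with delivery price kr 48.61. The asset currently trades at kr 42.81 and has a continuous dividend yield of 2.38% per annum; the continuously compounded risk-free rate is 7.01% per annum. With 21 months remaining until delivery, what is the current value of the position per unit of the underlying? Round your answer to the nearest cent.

kr 1.93

Current fair forward for the remaining 21 months: F = S·e^((r − q)·T), (r − q) = 0.0701 − 0.0238 = 0.0463
F = 42.81 · e^(0.0463 × 21/12) = 42.81 × 1.084398 = 46.4231
Value of long forward = (F − K)·e^(−rT) = (46.4231 − 48.61) · e^(−0.0701·21/12)
= -2.1869 × 0.884551 = -1.93
Short position value = −(long value) = kr 1.93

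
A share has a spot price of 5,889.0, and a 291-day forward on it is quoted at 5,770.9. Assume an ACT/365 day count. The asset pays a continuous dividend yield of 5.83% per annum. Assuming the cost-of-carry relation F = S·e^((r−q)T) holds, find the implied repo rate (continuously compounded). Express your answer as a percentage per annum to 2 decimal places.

From F = S·e^((r−q)T): (r − q) = ln(F/S)/T
ln(5770.9/5889.0) = ln(0.979946) = -0.020258
(r − q) = -0.020258 / (291/365) = -0.025410
r = ln(F/S)/T + q = -0.025410 + 0.0583 = 0.032890
r = 3.29%

3.29%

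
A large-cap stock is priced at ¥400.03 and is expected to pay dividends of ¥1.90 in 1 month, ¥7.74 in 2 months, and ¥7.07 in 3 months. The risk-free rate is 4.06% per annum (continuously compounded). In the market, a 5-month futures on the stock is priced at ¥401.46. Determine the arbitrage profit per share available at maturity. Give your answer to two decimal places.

¥11.47 per share

PV(dividends) I = 1.90·e^(−0.0406·1/12) + 7.74·e^(−0.0406·2/12) + 7.07·e^(−0.0406·3/12) = 16.5800
Fair futures F* = (S − I)·e^(rT) = (400.03 − 16.5800)·e^0.016917 = 383.4500 × 1.017061 = 389.9920
Market ¥401.46 > fair 389.9920: forward overpriced → cash-and-carry (borrow at r, buy the stock and collect the dividends, short the forward).
Profit at T = |F_mkt − F*| = |401.46 − 389.9920| = ¥11.47 per share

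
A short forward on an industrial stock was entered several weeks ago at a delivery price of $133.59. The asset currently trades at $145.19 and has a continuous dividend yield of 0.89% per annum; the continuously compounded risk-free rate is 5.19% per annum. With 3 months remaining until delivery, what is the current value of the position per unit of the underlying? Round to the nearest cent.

Current fair forward for the remaining 3 months: F = S·e^((r − q)·T), (r − q) = 0.0519 − 0.0089 = 0.0430
F = 145.19 · e^(0.0430 × 3/12) = 145.19 × 1.010808 = 146.7592
Value of long forward = (F − K)·e^(−rT) = (146.7592 − 133.59) · e^(−0.0519·3/12)
= 13.1692 × 0.987109 = 13.00
Short position value = −(long value) = -$13.00

-$13.00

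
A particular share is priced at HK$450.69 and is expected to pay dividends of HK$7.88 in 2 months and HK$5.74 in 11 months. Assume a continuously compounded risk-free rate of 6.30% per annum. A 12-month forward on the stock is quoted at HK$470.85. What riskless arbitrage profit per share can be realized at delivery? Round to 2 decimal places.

HK$4.93 per share

PV(dividends) I = 7.88·e^(−0.0630·2/12) + 5.74·e^(−0.0630·11/12) = 13.2156
Fair forward F* = (S − I)·e^(rT) = (450.69 − 13.2156)·e^0.063000 = 437.4744 × 1.065027 = 465.9220
Market HK$470.85 > fair 465.9220: forward overpriced → cash-and-carry (borrow at r, buy the stock and collect the dividends, short the forward).
Profit at T = |F_mkt − F*| = |470.85 − 465.9220| = HK$4.93 per share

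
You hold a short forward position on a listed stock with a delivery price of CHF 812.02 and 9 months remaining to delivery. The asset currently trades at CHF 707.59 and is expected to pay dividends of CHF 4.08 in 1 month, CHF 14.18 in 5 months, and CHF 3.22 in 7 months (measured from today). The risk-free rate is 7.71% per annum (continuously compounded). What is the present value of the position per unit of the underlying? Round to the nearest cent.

PV(remaining dividends) I = 4.08·e^(−0.0771·1/12) + 14.18·e^(−0.0771·5/12) + 3.22·e^(−0.0771·7/12) = 20.8640
Current forward F = (S − I)·e^(rT) = (707.59 − 20.8640)·e^(0.0771·9/12) = 686.7260 × 1.059530 = 727.6068
Value (long) = (F − K)·e^(−rT) = (727.6068 − 812.02) × 0.943815 = -79.6704
Short position value = −(long value) = CHF 79.67

CHF 79.67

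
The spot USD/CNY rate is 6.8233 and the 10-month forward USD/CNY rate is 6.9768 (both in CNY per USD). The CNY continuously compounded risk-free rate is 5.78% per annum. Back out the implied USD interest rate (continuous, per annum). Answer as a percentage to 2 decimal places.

3.11%

F = S·e^((r_CNY − r_USD)T) ⇒ r_USD = r_CNY − ln(F/S)/T
ln(6.9768/6.8233) = 0.022247; /(10/12) = 0.026696
r_USD = 0.0578 − 0.026696 = 0.031104
r_USD = 3.11%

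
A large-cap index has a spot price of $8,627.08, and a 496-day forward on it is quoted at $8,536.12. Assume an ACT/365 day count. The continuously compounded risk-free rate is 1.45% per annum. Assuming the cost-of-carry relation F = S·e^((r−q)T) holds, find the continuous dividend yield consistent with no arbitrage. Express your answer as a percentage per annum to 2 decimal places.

2.23%

From F = S·e^((r−q)T): (r − q) = ln(F/S)/T
ln(8536.12/8627.08) = ln(0.989456) = -0.010600
(r − q) = -0.010600 / (496/365) = -0.007800
q = r − ln(F/S)/T = 0.0145 + 0.007800 = 0.022300
q = 2.23%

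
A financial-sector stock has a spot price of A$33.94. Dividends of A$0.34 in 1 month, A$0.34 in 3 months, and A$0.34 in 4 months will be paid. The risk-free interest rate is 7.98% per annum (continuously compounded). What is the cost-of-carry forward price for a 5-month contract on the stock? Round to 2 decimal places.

PV(dividends) I = 0.34·e^(−0.0798·1/12) + 0.34·e^(−0.0798·3/12) + 0.34·e^(−0.0798·4/12)
I = 0.3377 + 0.3333 + 0.3311 = 1.0021
F = (S − I)·e^(rT) = (33.94 − 1.0021) · e^(0.0798·5/12)
= 32.9379 · e^0.033250 = 32.9379 × 1.033809 = A$34.05

A$34.05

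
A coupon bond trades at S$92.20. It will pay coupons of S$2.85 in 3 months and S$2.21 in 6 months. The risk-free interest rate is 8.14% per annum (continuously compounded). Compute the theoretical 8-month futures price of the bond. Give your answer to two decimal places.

S$92.15

PV(coupons) I = 2.85·e^(−0.0814·3/12) + 2.21·e^(−0.0814·6/12)
I = 2.7926 + 2.1219 = 4.9145
F = (S − I)·e^(rT) = (92.20 − 4.9145) · e^(0.0814·8/12)
= 87.2855 · e^0.054267 = 87.2855 × 1.055766 = S$92.15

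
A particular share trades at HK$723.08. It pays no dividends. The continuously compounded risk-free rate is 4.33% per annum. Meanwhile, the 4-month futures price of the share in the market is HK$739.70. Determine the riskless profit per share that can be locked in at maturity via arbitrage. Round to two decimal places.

Fair futures: F* = S·e^(carry·T), with carry = r = 0.0433
F* = 723.08 · e^(0.0433 × 4/12) = 723.08 · e^0.014433 = 723.08 × 1.014538 = HK$733.5921
Market HK$739.70 > fair HK$733.5921: forward overpriced → cash-and-carry (buy spot, short the forward).
At maturity, profit = |F_mkt − F*| = |739.70 − 733.5921| = HK$6.11 per share

HK$6.11 per share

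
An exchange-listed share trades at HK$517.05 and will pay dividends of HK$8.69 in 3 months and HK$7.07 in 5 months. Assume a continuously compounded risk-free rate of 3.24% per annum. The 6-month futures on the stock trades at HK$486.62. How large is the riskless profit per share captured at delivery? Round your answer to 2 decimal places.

PV(dividends) I = 8.69·e^(−0.0324·3/12) + 7.07·e^(−0.0324·5/12) = 15.5951
Fair futures F* = (S − I)·e^(rT) = (517.05 − 15.5951)·e^0.016200 = 501.4549 × 1.016332 = 509.6447
Market HK$486.62 < fair 509.6447: forward underpriced → reverse cash-and-carry (short the stock, invest proceeds at r, pay the dividends, go long the forward).
Profit at T = |F_mkt − F*| = |486.62 − 509.6447| = HK$23.02 per share

HK$23.02 per share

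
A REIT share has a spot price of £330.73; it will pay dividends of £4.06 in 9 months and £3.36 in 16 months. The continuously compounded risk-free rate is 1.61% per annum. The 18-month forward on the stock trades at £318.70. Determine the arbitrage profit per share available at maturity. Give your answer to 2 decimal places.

PV(dividends) I = 4.06·e^(−0.0161·9/12) + 3.36·e^(−0.0161·16/12) = 7.2999
Fair forward F* = (S − I)·e^(rT) = (330.73 − 7.2999)·e^0.024150 = 323.4301 × 1.024444 = 331.3360
Market £318.70 < fair 331.3360: forward underpriced → reverse cash-and-carry (short the stock, invest proceeds at r, pay the dividends, go long the forward).
Profit at T = |F_mkt − F*| = |318.70 − 331.3360| = £12.64 per share

£12.64 per share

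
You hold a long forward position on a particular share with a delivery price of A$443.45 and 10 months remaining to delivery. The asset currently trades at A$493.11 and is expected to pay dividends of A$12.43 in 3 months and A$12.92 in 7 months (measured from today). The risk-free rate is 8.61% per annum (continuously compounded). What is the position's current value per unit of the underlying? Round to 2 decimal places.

PV(remaining dividends) I = 12.43·e^(−0.0861·3/12) + 12.92·e^(−0.0861·7/12) = 24.4524
Current forward F = (S − I)·e^(rT) = (493.11 − 24.4524)·e^(0.0861·10/12) = 468.6576 × 1.074387 = 503.5196
Value (long) = (F − K)·e^(−rT) = (503.5196 − 443.45) × 0.930764 = 55.9106
Value = A$55.91

A$55.91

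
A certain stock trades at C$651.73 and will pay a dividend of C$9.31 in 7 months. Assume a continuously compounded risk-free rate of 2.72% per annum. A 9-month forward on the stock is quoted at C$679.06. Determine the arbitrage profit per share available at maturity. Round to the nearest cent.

C$23.25 per share

PV(dividends) I = 9.31·e^(−0.0272·7/12) = 9.1634
Fair forward F* = (S − I)·e^(rT) = (651.73 − 9.1634)·e^0.020400 = 642.5666 × 1.020610 = 655.8099
Market C$679.06 > fair 655.8099: forward overpriced → cash-and-carry (borrow at r, buy the stock and collect the dividends, short the forward).
Profit at T = |F_mkt − F*| = |679.06 − 655.8099| = C$23.25 per share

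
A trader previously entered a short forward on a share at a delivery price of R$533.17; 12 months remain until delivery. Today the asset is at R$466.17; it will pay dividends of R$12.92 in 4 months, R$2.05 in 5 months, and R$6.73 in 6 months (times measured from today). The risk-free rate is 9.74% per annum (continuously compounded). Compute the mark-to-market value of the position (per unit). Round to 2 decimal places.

R$38.40

PV(remaining dividends) I = 12.92·e^(−0.0974·4/12) + 2.05·e^(−0.0974·5/12) + 6.73·e^(−0.0974·6/12) = 20.8858
Current forward F = (S − I)·e^(rT) = (466.17 − 20.8858)·e^(0.0974·12/12) = 445.2842 × 1.102301 = 490.8372
Value (long) = (F − K)·e^(−rT) = (490.8372 − 533.17) × 0.907193 = -38.4040
Short position value = −(long value) = R$38.40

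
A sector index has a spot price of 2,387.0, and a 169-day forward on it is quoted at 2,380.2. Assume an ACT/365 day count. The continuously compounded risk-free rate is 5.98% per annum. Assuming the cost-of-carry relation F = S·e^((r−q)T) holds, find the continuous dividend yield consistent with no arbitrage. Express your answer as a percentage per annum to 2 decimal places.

6.60%

From F = S·e^((r−q)T): (r − q) = ln(F/S)/T
ln(2380.2/2387.0) = ln(0.997151) = -0.002853
(r − q) = -0.002853 / (169/365) = -0.006162
q = r − ln(F/S)/T = 0.0598 + 0.006162 = 0.065962
q = 6.60%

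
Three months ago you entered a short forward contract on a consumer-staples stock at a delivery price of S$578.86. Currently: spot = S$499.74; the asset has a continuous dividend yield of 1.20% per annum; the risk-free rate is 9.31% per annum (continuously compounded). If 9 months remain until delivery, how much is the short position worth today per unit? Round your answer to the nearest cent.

S$44.56

Current fair forward for the remaining 9 months: F = S·e^((r − q)·T), (r − q) = 0.0931 − 0.0120 = 0.0811
F = 499.74 · e^(0.0811 × 9/12) = 499.74 × 1.062713 = 531.0802
Value of long forward = (F − K)·e^(−rT) = (531.0802 − 578.86) · e^(−0.0931·9/12)
= -47.7798 × 0.932557 = -44.56
Short position value = −(long value) = S$44.56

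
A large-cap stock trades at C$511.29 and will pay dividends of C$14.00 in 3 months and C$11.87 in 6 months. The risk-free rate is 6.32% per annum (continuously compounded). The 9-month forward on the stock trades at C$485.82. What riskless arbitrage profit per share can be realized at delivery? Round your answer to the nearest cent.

PV(dividends) I = 14.00·e^(−0.0632·3/12) + 11.87·e^(−0.0632·6/12) = 25.2813
Fair forward F* = (S − I)·e^(rT) = (511.29 − 25.2813)·e^0.047400 = 486.0087 × 1.048541 = 509.6000
Market C$485.82 < fair 509.6000: forward underpriced → reverse cash-and-carry (short the stock, invest proceeds at r, pay the dividends, go long the forward).
Profit at T = |F_mkt − F*| = |485.82 − 509.6000| = C$23.78 per share

C$23.78 per share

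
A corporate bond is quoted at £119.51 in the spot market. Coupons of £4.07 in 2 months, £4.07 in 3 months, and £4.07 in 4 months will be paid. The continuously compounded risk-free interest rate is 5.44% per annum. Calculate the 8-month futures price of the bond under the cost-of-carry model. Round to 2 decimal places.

£111.43

PV(coupons) I = 4.07·e^(−0.0544·2/12) + 4.07·e^(−0.0544·3/12) + 4.07·e^(−0.0544·4/12)
I = 4.0333 + 4.0150 + 3.9969 = 12.0452
F = (S − I)·e^(rT) = (119.51 − 12.0452) · e^(0.0544·8/12)
= 107.4648 · e^0.036267 = 107.4648 × 1.036933 = £111.43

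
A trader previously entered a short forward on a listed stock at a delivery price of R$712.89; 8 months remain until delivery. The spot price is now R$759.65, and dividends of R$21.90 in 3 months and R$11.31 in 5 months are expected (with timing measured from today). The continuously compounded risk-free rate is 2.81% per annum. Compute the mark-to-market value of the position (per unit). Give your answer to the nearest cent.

-R$27.07

PV(remaining dividends) I = 21.90·e^(−0.0281·3/12) + 11.31·e^(−0.0281·5/12) = 32.9250
Current forward F = (S − I)·e^(rT) = (759.65 − 32.9250)·e^(0.0281·8/12) = 726.7250 × 1.018910 = 740.4674
Value (long) = (F − K)·e^(−rT) = (740.4674 − 712.89) × 0.981441 = 27.0656
Short position value = −(long value) = -R$27.07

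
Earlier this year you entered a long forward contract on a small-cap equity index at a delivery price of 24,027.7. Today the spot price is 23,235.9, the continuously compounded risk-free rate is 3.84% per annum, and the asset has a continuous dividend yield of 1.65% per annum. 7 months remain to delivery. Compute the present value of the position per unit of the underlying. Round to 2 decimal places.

-482.14

Current fair forward for the remaining 7 months: F = S·e^((r − q)·T), (r − q) = 0.0384 − 0.0165 = 0.0219
F = 23235.9 · e^(0.0219 × 7/12) = 23235.9 × 1.01285695 = 23534.6428
Value of long forward = (F − K)·e^(−rT) = (23534.6428 − 24027.7) · e^(−0.0384·7/12)
= -493.0572 × 0.97784902 = -482.14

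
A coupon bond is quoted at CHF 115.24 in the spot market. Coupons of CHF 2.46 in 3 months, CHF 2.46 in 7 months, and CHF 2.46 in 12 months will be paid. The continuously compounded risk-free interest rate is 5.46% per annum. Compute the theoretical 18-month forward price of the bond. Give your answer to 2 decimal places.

CHF 117.33

PV(coupons) I = 2.46·e^(−0.0546·3/12) + 2.46·e^(−0.0546·7/12) + 2.46·e^(−0.0546·12/12)
I = 2.4266 + 2.3829 + 2.3293 = 7.1388
F = (S − I)·e^(rT) = (115.24 − 7.1388) · e^(0.0546·18/12)
= 108.1012 · e^0.081900 = 108.1012 × 1.085347 = CHF 117.33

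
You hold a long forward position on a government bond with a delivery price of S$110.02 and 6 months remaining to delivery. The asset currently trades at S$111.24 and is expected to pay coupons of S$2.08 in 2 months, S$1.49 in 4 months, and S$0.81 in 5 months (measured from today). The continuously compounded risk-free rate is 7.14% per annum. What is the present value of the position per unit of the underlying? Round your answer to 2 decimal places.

PV(remaining coupons) I = 2.08·e^(−0.0714·2/12) + 1.49·e^(−0.0714·4/12) + 0.81·e^(−0.0714·5/12) = 4.2966
Current forward F = (S − I)·e^(rT) = (111.24 − 4.2966)·e^(0.0714·6/12) = 106.9434 × 1.036345 = 110.8303
Value (long) = (F − K)·e^(−rT) = (110.8303 − 110.02) × 0.964930 = 0.7819
Value = S$0.78

S$0.78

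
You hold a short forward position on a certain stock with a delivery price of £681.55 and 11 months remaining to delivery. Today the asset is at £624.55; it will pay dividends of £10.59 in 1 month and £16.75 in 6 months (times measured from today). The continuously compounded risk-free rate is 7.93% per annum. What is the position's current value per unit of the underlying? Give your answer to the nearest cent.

£35.83

PV(remaining dividends) I = 10.59·e^(−0.0793·1/12) + 16.75·e^(−0.0793·6/12) = 26.6191
Current forward F = (S − I)·e^(rT) = (624.55 − 26.6191)·e^(0.0793·11/12) = 597.9309 × 1.075399 = 643.0143
Value (long) = (F − K)·e^(−rT) = (643.0143 − 681.55) × 0.929888 = -35.8339
Short position value = −(long value) = £35.83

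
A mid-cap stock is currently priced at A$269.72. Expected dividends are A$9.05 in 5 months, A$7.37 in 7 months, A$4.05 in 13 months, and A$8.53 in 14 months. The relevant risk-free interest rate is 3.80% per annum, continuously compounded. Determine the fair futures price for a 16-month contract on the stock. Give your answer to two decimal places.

PV(dividends) I = 9.05·e^(−0.0380·5/12) + 7.37·e^(−0.0380·7/12) + 4.05·e^(−0.0380·13/12) + 8.53·e^(−0.0380·14/12)
I = 8.9078 + 7.2084 + 3.8867 + 8.1601 = 28.1630
F = (S − I)·e^(rT) = (269.72 − 28.1630) · e^(0.0380·16/12)
= 241.5570 · e^0.050667 = 241.5570 × 1.051973 = A$254.11

A$254.11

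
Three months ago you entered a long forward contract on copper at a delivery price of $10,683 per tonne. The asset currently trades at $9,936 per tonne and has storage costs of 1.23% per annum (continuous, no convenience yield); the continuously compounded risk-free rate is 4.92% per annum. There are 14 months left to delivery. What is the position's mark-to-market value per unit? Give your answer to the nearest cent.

Current fair forward for the remaining 14 months: F = S·e^((r + u)·T), (r + u) = 0.0492 + 0.0123 = 0.0615
F = 9936 · e^(0.0615 × 14/12) = 9936 × 1.07438671 = 10675.1064
Value of long forward = (F − K)·e^(−rT) = (10675.1064 − 10683) · e^(−0.0492·14/12)
= -7.8936 × 0.94421631 = -7.45

-$7.45 per tonne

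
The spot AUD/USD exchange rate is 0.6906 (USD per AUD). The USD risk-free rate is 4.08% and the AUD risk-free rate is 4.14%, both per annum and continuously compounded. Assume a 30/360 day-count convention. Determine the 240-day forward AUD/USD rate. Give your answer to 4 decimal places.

F = S·e^((r_USD − r_AUD)T) = 0.6906 · e^((0.0408 − 0.0414) × 240/360)
= 0.6906 · e^-0.000400 = 0.6906 × 0.999600
F = 0.6903 USD per AUD

0.6903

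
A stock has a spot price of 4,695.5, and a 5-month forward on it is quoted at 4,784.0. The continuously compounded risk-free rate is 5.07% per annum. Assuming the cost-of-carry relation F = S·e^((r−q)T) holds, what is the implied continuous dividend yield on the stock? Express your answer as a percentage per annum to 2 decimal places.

0.59%

From F = S·e^((r−q)T): (r − q) = ln(F/S)/T
ln(4784.0/4695.5) = ln(1.018848) = 0.018673
(r − q) = 0.018673 / (5/12) = 0.044815
q = r − ln(F/S)/T = 0.0507 − 0.044815 = 0.005885
q = 0.59%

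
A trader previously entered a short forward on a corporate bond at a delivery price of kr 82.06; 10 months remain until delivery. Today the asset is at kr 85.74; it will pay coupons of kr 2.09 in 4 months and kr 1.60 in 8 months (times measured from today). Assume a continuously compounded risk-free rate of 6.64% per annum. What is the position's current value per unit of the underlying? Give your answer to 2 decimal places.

PV(remaining coupons) I = 2.09·e^(−0.0664·4/12) + 1.60·e^(−0.0664·8/12) = 3.5750
Current forward F = (S − I)·e^(rT) = (85.74 − 3.5750)·e^(0.0664·10/12) = 82.1650 × 1.056893 = 86.8396
Value (long) = (F − K)·e^(−rT) = (86.8396 − 82.06) × 0.946170 = 4.5223
Short position value = −(long value) = -kr 4.52

-kr 4.52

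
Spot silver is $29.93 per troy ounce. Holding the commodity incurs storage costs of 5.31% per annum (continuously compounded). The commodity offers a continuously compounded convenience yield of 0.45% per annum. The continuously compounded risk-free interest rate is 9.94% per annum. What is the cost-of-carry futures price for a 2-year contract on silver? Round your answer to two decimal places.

Net carry = r + u − y = 0.0994 + 0.0531 − 0.0045 = 0.1480
F = S·e^((r+u−y)T) = 29.93 · e^(0.1480 × 2) = 29.93 · e^0.296000
= 29.93 × 1.344470 = $40.24 per troy ounce

$40.24 per troy ounce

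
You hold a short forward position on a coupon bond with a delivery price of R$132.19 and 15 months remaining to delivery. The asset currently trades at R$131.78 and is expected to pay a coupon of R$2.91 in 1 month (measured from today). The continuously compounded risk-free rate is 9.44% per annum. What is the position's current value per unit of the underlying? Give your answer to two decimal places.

PV(remaining coupons) I = 2.91·e^(−0.0944·1/12) = 2.8872
Current forward F = (S − I)·e^(rT) = (131.78 − 2.8872)·e^(0.0944·15/12) = 128.8928 × 1.125244 = 145.0358
Value (long) = (F − K)·e^(−rT) = (145.0358 − 132.19) × 0.888696 = 11.4160
Short position value = −(long value) = -R$11.42

-R$11.42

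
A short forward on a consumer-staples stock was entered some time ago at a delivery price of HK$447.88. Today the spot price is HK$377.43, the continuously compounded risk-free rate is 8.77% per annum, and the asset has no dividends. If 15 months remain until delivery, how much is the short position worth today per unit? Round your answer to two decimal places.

HK$23.95

Current fair forward for the remaining 15 months: F = S·e^(r·T), r = 0.0877
F = 377.43 · e^(0.0877 × 15/12) = 377.43 × 1.115860 = 421.1590
Value of long forward = (F − K)·e^(−rT) = (421.1590 − 447.88) · e^(−0.0877·15/12)
= -26.7210 × 0.896170 = -23.95
Short position value = −(long value) = HK$23.95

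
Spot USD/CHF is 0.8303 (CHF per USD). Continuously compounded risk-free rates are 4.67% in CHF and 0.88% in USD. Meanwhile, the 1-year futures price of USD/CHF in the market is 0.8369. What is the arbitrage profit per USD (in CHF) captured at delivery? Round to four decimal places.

Fair futures: F* = S·e^(carry·T), with carry = (r_CHF − r_USD) = 0.0467 − 0.0088 = 0.0379
F* = 0.8303 · e^(0.0379 × 1) = 0.8303 · e^0.037900 = 0.8303 × 1.038627 = 0.8624
Market 0.8369 < fair 0.8624: forward underpriced → reverse cash-and-carry (short spot, go long the forward).
At maturity, profit = |F_mkt − F*| = |0.8369 − 0.8624| = 0.0255 per USD (in CHF)

0.0255 per USD (in CHF)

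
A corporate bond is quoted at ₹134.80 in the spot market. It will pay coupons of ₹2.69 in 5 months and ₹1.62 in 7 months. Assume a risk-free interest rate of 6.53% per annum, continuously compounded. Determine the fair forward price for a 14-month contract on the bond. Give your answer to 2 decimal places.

₹140.96

PV(coupons) I = 2.69·e^(−0.0653·5/12) + 1.62·e^(−0.0653·7/12)
I = 2.6178 + 1.5595 = 4.1773
F = (S − I)·e^(rT) = (134.80 − 4.1773) · e^(0.0653·14/12)
= 130.6227 · e^0.076183 = 130.6227 × 1.079160 = ₹140.96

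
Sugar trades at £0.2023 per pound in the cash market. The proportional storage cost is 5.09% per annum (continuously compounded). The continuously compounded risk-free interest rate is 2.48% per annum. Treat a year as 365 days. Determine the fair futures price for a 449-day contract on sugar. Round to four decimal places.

£0.2220 per pound

Net carry = r + u − y = 0.0248 + 0.0509 − 0.0000 = 0.0757
F = S·e^((r+u−y)T) = 0.2023 · e^(0.0757 × 449/365) = 0.2023 · e^0.093121
= 0.2023 × 1.097595 = £0.2220 per pound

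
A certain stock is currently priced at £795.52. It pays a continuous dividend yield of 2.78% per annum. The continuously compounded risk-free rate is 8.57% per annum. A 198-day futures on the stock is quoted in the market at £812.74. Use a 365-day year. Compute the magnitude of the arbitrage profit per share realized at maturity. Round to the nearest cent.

£8.16 per share

Fair futures: F* = S·e^(carry·T), with carry = (r − q) = 0.0857 − 0.0278 = 0.0579
F* = 795.52 · e^(0.0579 × 198/365) = 795.52 · e^0.031409 = 795.52 × 1.031907 = £820.9027
Market £812.74 < fair £820.9027: forward underpriced → reverse cash-and-carry (short spot, go long the forward).
At maturity, profit = |F_mkt − F*| = |812.74 − 820.9027| = £8.16 per share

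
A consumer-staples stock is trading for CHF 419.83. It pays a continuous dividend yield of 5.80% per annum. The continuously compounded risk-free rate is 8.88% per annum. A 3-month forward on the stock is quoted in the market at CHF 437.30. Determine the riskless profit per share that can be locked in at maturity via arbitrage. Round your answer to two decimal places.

Fair forward: F* = S·e^(carry·T), with carry = (r − q) = 0.0888 − 0.0580 = 0.0308
F* = 419.83 · e^(0.0308 × 3/12) = 419.83 · e^0.007700 = 419.83 × 1.007730 = CHF 423.0753
Market CHF 437.30 > fair CHF 423.0753: forward overpriced → cash-and-carry (buy spot, short the forward).
At maturity, profit = |F_mkt − F*| = |437.30 − 423.0753| = CHF 14.22 per share

CHF 14.22 per share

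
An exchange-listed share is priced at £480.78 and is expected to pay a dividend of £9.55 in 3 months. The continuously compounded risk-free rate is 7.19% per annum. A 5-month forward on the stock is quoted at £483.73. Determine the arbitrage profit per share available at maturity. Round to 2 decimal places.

PV(dividends) I = 9.55·e^(−0.0719·3/12) = 9.3799
Fair forward F* = (S − I)·e^(rT) = (480.78 − 9.3799)·e^0.029958 = 471.4001 × 1.030411 = 485.7358
Market £483.73 < fair 485.7358: forward underpriced → reverse cash-and-carry (short the stock, invest proceeds at r, pay the dividends, go long the forward).
Profit at T = |F_mkt − F*| = |483.73 − 485.7358| = £2.01 per share

£2.01 per share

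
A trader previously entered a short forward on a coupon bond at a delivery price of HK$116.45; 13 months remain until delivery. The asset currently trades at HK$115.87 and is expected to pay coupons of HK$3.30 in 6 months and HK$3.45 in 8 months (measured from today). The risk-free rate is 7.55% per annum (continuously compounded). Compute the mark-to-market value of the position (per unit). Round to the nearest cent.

-HK$2.11

PV(remaining coupons) I = 3.30·e^(−0.0755·6/12) + 3.45·e^(−0.0755·8/12) = 6.4584
Current forward F = (S − I)·e^(rT) = (115.87 − 6.4584)·e^(0.0755·13/12) = 109.4116 × 1.085230 = 118.7368
Value (long) = (F − K)·e^(−rT) = (118.7368 − 116.45) × 0.921464 = 2.1072
Short position value = −(long value) = -HK$2.11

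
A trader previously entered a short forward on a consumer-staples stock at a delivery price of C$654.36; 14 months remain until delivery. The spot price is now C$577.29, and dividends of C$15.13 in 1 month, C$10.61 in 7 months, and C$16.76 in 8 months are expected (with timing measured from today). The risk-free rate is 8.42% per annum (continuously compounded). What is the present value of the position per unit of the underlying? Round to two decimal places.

C$56.82

PV(remaining dividends) I = 15.13·e^(−0.0842·1/12) + 10.61·e^(−0.0842·7/12) + 16.76·e^(−0.0842·8/12) = 40.9708
Current forward F = (S − I)·e^(rT) = (577.29 − 40.9708)·e^(0.0842·14/12) = 536.3192 × 1.103220 = 591.6781
Value (long) = (F − K)·e^(−rT) = (591.6781 − 654.36) × 0.906437 = -56.8172
Short position value = −(long value) = C$56.82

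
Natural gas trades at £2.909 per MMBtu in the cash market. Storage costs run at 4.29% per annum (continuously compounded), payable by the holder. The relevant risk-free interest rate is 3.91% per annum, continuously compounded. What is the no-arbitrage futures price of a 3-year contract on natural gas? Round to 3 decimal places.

Net carry = r + u − y = 0.0391 + 0.0429 − 0.0000 = 0.0820
F = S·e^((r+u−y)T) = 2.909 · e^(0.0820 × 3) = 2.909 · e^0.246000
= 2.909 × 1.278900 = £3.720 per MMBtu

£3.720 per MMBtu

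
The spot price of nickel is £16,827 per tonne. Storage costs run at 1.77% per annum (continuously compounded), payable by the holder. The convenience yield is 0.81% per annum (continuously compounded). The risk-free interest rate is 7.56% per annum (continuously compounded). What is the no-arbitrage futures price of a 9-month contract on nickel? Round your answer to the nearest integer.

Net carry = r + u − y = 0.0756 + 0.0177 − 0.0081 = 0.0852
F = S·e^((r+u−y)T) = 16827 · e^(0.0852 × 9/12) = 16827 · e^0.063900
= 16827 × 1.065986 = £17,937 per tonne

£17,937 per tonne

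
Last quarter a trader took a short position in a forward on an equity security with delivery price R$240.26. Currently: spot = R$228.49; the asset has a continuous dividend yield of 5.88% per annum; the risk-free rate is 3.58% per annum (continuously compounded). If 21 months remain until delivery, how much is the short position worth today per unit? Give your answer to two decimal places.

Current fair forward for the remaining 21 months: F = S·e^((r − q)·T), (r − q) = 0.0358 − 0.0588 = -0.0230
F = 228.49 · e^(-0.0230 × 21/12) = 228.49 × 0.960549 = 219.4758
Value of long forward = (F − K)·e^(−rT) = (219.4758 − 240.26) · e^(−0.0358·21/12)
= -20.7842 × 0.939272 = -19.52
Short position value = −(long value) = R$19.52

R$19.52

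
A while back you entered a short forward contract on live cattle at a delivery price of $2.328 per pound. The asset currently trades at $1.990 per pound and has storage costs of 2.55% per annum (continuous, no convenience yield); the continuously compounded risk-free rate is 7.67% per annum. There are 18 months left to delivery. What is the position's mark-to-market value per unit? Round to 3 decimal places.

$0.007 per pound

Current fair forward for the remaining 18 months: F = S·e^((r + u)·T), (r + u) = 0.0767 + 0.0255 = 0.1022
F = 1.990 · e^(0.1022 × 18/12) = 1.990 × 1.165675 = 2.3197
Value of long forward = (F − K)·e^(−rT) = (2.3197 − 2.328) · e^(−0.0767·18/12)
= -0.0083 × 0.891322 = -0.007
Short position value = −(long value) = $0.007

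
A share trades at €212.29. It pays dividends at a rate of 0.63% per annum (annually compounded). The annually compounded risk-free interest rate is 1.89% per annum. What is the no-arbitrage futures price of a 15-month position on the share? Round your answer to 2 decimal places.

€215.62

F = S · (1+r)^T / (1+q)^T
= 212.29 × 1.023681 / 1.007881 = 212.29 × 1.015676
F = €215.62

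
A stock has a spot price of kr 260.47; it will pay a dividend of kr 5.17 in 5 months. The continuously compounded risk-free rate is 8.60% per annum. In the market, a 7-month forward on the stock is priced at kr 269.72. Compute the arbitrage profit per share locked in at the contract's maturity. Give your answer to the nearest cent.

kr 1.09 per share

PV(dividends) I = 5.17·e^(−0.0860·5/12) = 4.9880
Fair forward F* = (S − I)·e^(rT) = (260.47 − 4.9880)·e^0.050167 = 255.4820 × 1.051447 = 268.6258
Market kr 269.72 > fair 268.6258: forward overpriced → cash-and-carry (borrow at r, buy the stock and collect the dividends, short the forward).
Profit at T = |F_mkt − F*| = |269.72 − 268.6258| = kr 1.09 per share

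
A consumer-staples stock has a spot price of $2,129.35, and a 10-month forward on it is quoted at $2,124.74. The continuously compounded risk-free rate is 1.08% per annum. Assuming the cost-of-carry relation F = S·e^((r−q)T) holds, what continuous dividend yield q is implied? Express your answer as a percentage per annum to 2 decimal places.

1.34%

From F = S·e^((r−q)T): (r − q) = ln(F/S)/T
ln(2124.74/2129.35) = ln(0.997835) = -0.002167
(r − q) = -0.002167 / (10/12) = -0.002600
q = r − ln(F/S)/T = 0.0108 + 0.002600 = 0.013400
q = 1.34%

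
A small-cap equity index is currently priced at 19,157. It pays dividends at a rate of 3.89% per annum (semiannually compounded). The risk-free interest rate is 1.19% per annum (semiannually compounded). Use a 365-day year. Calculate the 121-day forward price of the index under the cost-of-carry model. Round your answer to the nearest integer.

F = S · (1+r/2)^(2T) / (1+q/2)^(2T)
= 19157 × 1.003941 / 1.012854 = 19157 × 0.991200
F = 18,988

18,988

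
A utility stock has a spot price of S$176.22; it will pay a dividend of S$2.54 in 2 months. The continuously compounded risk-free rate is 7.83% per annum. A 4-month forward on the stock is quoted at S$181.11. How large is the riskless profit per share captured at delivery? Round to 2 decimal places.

S$2.80 per share

PV(dividends) I = 2.54·e^(−0.0783·2/12) = 2.5071
Fair forward F* = (S − I)·e^(rT) = (176.22 − 2.5071)·e^0.026100 = 173.7129 × 1.026444 = 178.3066
Market S$181.11 > fair 178.3066: forward overpriced → cash-and-carry (borrow at r, buy the stock and collect the dividends, short the forward).
Profit at T = |F_mkt − F*| = |181.11 − 178.3066| = S$2.80 per share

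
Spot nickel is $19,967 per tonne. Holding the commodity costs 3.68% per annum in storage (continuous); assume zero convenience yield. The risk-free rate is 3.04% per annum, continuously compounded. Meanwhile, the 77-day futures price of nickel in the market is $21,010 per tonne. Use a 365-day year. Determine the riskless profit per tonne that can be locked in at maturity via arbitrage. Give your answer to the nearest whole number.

$758 per tonne

Fair futures: F* = S·e^(carry·T), with carry = (r + u) = 0.0304 + 0.0368 = 0.0672
F* = 19967 · e^(0.0672 × 77/365) = 19967 · e^0.014176 = 19967 × 1.014277 = $20252.0689
Market $21010 > fair $20252.0689: forward overpriced → cash-and-carry (buy spot, short the forward).
At maturity, profit = |F_mkt − F*| = |21010 − 20252.0689| = $758 per tonne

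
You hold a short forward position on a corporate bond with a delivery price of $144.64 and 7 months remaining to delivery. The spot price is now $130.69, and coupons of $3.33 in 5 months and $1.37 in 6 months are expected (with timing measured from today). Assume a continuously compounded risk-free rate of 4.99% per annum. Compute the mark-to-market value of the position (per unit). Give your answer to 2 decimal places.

PV(remaining coupons) I = 3.33·e^(−0.0499·5/12) + 1.37·e^(−0.0499·6/12) = 4.5977
Current forward F = (S − I)·e^(rT) = (130.69 − 4.5977)·e^(0.0499·7/12) = 126.0923 × 1.029536 = 129.8166
Value (long) = (F − K)·e^(−rT) = (129.8166 − 144.64) × 0.971311 = -14.3981
Short position value = −(long value) = $14.40

$14.40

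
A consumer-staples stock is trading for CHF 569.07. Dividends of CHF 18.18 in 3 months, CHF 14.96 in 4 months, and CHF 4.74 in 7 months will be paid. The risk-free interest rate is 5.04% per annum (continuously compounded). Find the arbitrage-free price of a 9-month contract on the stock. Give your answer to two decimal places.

CHF 552.29

PV(dividends) I = 18.18·e^(−0.0504·3/12) + 14.96·e^(−0.0504·4/12) + 4.74·e^(−0.0504·7/12)
I = 17.9524 + 14.7108 + 4.6027 = 37.2659
F = (S − I)·e^(rT) = (569.07 − 37.2659) · e^(0.0504·9/12)
= 531.8041 · e^0.037800 = 531.8041 × 1.038524 = CHF 552.29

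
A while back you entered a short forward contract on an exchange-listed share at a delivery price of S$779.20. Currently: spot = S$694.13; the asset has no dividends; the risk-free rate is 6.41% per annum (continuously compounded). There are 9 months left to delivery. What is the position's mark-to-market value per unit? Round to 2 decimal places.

Current fair forward for the remaining 9 months: F = S·e^(r·T), r = 0.0641
F = 694.13 · e^(0.0641 × 9/12) = 694.13 × 1.049249 = 728.3152
Value of long forward = (F − K)·e^(−rT) = (728.3152 − 779.20) · e^(−0.0641·9/12)
= -50.8848 × 0.953062 = -48.50
Short position value = −(long value) = S$48.50

S$48.50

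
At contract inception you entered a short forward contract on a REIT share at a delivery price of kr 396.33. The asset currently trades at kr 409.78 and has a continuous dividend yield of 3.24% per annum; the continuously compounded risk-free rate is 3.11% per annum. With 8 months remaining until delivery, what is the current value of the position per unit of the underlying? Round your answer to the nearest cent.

-kr 12.83

Current fair forward for the remaining 8 months: F = S·e^((r − q)·T), (r − q) = 0.0311 − 0.0324 = -0.0013
F = 409.78 · e^(-0.0013 × 8/12) = 409.78 × 0.999134 = 409.4251
Value of long forward = (F − K)·e^(−rT) = (409.4251 − 396.33) · e^(−0.0311·8/12)
= 13.0951 × 0.979480 = 12.83
Short position value = −(long value) = -kr 12.83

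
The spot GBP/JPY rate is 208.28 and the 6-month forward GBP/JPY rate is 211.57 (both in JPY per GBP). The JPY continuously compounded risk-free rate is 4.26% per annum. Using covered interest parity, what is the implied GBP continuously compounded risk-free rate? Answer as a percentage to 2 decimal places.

1.13%

F = S·e^((r_JPY − r_GBP)T) ⇒ r_GBP = r_JPY − ln(F/S)/T
ln(211.57/208.28) = 0.015673; /(6/12) = 0.031346
r_GBP = 0.0426 − 0.031346 = 0.011254
r_GBP = 1.13%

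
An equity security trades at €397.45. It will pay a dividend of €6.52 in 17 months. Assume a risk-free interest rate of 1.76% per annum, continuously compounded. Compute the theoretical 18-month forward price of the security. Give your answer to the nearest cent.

PV(dividends) I = 6.52·e^(−0.0176·17/12)
I = 6.3594
F = (S − I)·e^(rT) = (397.45 − 6.3594) · e^(0.0176·18/12)
= 391.0906 · e^0.026400 = 391.0906 × 1.026752 = €401.55

€401.55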